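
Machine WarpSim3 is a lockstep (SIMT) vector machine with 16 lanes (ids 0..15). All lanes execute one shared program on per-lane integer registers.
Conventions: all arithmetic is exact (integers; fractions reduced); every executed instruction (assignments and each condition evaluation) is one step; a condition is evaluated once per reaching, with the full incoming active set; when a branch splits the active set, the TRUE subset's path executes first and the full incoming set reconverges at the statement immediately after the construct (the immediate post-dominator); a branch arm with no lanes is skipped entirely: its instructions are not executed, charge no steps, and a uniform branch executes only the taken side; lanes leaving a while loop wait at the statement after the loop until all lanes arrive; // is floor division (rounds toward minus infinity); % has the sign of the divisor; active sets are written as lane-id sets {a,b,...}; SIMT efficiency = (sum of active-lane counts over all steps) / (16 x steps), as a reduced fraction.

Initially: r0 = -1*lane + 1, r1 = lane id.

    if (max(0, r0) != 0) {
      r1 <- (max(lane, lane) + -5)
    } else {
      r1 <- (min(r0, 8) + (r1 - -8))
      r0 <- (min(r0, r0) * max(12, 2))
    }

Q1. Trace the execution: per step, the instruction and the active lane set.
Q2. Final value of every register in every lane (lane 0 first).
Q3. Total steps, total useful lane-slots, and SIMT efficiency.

step 0: eval (max(0, r0) != 0)       {0,1,2,3,4,5,6,7,8,9,10,11,12,13,14,15}
step 1: r1 <- (max(lane, lane) + -5) {0}
step 2: r1 <- (min(r0, 8) + (r1 - -8)) {1,2,3,4,5,6,7,8,9,10,11,12,13,14,15}
step 3: r0 <- (min(r0, r0) * max(12, 2)) {1,2,3,4,5,6,7,8,9,10,11,12,13,14,15}

Answer: 4 steps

r0: 1,0,-12,-24,-36,-48,-60,-72,-84,-96,-108,-120,-132,-144,-156,-168
r1: -5,9,9,9,9,9,9,9,9,9,9,9,9,9,9,9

steps = 4; useful = 47; efficiency = 47/64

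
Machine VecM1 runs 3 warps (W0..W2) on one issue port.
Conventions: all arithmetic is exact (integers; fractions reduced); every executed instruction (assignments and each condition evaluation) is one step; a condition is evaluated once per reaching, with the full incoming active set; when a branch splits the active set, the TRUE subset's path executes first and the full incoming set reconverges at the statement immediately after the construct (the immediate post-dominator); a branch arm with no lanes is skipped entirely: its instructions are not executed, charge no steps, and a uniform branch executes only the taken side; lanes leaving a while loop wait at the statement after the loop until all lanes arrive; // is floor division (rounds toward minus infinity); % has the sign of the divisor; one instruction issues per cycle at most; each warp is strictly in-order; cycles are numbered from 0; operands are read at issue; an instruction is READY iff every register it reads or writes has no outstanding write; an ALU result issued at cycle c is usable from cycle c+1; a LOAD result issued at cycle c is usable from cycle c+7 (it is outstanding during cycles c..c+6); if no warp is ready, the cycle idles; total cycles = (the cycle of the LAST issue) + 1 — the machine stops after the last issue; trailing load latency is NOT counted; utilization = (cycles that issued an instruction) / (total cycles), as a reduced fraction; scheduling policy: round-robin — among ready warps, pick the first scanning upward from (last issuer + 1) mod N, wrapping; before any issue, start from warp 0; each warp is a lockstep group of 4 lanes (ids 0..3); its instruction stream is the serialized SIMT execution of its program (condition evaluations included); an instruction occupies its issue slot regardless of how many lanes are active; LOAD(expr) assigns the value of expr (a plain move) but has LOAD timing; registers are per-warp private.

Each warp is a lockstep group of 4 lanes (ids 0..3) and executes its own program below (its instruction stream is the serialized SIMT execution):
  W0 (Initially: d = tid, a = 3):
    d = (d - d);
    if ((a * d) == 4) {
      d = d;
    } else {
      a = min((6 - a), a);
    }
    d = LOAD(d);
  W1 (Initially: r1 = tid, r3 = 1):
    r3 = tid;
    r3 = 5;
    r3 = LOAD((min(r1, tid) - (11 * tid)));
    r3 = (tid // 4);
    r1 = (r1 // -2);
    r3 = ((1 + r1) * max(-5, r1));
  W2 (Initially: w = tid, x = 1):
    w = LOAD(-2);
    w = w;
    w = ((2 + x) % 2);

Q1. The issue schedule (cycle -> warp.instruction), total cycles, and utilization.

cycle 0: W0.I0
cycle 1: W1.I0
cycle 2: W2.I0
cycle 3: W0.I1
cycle 4: W1.I1
cycle 5: W0.I2
cycle 6: W1.I2
cycle 7: W0.I3
cycle 8: idle
cycle 9: W2.I1
cycle 10: W2.I2
cycle 11: idle
cycle 12: idle
cycle 13: W1.I3
cycle 14: W1.I4
cycle 15: W1.I5

Answer: 16 cycles, utilization 13/16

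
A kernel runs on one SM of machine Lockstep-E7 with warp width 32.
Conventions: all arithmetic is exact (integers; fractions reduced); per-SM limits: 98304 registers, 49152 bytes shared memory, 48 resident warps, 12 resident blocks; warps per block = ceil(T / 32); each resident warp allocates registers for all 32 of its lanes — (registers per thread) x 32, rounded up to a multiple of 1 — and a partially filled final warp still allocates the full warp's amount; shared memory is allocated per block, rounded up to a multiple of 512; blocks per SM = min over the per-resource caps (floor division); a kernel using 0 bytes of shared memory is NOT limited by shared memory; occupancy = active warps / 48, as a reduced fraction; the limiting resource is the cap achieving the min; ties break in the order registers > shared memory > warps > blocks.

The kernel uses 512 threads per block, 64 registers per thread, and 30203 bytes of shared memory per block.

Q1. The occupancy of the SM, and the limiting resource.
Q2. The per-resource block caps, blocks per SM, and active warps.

Answer: occupancy 1/3, limited by shared memory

registers: 3 blocks
shared memory: 1 block
warps: 3 blocks
blocks: 12 blocks

Answer: 1 block, 16 active warps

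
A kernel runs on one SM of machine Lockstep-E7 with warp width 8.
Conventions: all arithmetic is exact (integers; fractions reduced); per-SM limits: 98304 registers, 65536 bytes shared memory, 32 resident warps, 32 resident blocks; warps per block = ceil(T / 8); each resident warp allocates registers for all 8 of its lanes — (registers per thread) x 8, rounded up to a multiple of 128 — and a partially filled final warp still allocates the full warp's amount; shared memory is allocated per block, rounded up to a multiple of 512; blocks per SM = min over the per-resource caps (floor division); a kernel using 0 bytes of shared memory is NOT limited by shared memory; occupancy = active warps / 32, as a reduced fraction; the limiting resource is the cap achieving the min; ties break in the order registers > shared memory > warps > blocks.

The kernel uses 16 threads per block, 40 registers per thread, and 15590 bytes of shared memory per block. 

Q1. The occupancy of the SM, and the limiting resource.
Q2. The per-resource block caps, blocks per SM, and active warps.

Answer: occupancy 1/4, limited by shared memory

registers: 128 blocks
shared memory: 4 blocks
warps: 16 blocks
blocks: 32 blocks

Answer: 4 blocks, 8 active warps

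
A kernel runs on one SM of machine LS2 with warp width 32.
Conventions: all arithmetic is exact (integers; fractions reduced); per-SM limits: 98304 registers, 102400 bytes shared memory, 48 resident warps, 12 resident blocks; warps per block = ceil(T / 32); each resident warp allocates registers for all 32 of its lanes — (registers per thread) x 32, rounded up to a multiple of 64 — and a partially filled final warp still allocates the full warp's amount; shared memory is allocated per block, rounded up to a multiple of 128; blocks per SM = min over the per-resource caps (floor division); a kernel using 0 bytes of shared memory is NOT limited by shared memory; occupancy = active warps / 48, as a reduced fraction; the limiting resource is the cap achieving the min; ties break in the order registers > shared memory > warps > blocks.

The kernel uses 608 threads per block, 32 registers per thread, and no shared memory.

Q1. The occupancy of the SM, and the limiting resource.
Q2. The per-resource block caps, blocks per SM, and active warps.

Answer: occupancy 19/24, limited by warps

registers: 5 blocks
shared memory: no limit (kernel uses none)
warps: 2 blocks
blocks: 12 blocks

Answer: 2 blocks, 38 active warps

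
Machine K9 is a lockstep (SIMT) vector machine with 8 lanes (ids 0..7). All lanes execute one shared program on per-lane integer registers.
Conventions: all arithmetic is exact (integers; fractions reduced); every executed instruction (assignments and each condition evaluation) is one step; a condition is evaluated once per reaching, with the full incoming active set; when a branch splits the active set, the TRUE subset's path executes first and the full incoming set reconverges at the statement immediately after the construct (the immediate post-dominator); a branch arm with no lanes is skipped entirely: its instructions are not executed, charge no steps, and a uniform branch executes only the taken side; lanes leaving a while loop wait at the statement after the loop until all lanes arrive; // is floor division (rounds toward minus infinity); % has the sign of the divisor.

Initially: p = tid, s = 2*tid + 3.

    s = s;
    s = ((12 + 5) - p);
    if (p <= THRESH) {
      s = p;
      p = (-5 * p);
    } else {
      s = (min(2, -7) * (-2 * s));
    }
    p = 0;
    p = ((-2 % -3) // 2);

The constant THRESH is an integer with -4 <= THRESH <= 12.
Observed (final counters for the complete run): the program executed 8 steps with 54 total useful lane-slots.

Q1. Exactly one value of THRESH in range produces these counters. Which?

Answer: THRESH = 5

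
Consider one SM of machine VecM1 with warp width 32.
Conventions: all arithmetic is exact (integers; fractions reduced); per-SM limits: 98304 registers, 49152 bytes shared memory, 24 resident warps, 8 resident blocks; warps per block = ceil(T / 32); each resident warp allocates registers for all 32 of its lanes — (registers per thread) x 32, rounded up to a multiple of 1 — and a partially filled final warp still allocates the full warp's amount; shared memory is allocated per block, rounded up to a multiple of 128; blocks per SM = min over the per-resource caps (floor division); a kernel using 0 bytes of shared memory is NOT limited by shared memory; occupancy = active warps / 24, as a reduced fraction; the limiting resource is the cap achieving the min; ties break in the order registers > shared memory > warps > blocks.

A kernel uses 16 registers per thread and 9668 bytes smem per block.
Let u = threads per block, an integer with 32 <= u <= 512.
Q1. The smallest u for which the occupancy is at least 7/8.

Answer: u = 161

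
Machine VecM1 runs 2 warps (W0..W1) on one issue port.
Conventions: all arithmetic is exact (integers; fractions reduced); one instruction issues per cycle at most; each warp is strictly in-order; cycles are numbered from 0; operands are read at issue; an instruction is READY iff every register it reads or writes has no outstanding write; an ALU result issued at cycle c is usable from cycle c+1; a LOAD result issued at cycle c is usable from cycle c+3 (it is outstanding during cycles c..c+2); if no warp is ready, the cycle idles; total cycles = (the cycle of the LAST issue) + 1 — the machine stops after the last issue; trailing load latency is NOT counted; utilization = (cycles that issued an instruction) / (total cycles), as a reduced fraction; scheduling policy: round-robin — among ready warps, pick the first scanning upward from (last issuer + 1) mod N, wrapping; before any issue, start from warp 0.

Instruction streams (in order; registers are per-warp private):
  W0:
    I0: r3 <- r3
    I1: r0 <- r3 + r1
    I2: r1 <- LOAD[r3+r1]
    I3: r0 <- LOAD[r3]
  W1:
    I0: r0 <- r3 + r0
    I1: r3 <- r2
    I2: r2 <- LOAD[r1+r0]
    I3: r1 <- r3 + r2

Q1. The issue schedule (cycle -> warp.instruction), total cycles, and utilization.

cycle 0: W0.I0
cycle 1: W1.I0
cycle 2: W0.I1
cycle 3: W1.I1
cycle 4: W0.I2
cycle 5: W1.I2
cycle 6: W0.I3
cycle 7: idle
cycle 8: W1.I3

Answer: 9 cycles, utilization 8/9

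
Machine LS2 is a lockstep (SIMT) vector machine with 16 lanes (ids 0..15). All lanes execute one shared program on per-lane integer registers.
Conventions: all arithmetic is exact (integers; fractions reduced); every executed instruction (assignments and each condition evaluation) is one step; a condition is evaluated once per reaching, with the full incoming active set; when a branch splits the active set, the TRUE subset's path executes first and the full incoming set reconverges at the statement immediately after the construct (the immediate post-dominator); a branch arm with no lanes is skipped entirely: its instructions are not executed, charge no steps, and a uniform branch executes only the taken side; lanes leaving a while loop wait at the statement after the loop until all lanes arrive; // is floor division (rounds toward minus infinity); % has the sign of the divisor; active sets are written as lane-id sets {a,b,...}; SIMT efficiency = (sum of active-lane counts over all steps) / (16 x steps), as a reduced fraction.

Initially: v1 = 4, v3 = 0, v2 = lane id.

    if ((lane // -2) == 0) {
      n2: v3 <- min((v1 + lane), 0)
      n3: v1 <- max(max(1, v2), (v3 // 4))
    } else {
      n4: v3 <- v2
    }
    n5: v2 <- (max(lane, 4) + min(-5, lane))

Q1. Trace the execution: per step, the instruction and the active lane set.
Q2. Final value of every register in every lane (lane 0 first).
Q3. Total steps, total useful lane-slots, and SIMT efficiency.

step 0: eval ((lane // -2) == 0)     {0,1,2,3,4,5,6,7,8,9,10,11,12,13,14,15}
step 1: v3 <- min((v1 + lane), 0)    {0}
step 2: v1 <- max(max(1, v2), (v3 // 4)) {0}
step 3: v3 <- v2                     {1,2,3,4,5,6,7,8,9,10,11,12,13,14,15}
step 4: v2 <- (max(lane, 4) + min(-5, lane)) {0,1,2,3,4,5,6,7,8,9,10,11,12,13,14,15}

Answer: 5 steps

v1: 1,4,4,4,4,4,4,4,4,4,4,4,4,4,4,4
v3: 0,1,2,3,4,5,6,7,8,9,10,11,12,13,14,15
v2: -1,-1,-1,-1,-1,0,1,2,3,4,5,6,7,8,9,10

steps = 5; useful = 49; efficiency = 49/80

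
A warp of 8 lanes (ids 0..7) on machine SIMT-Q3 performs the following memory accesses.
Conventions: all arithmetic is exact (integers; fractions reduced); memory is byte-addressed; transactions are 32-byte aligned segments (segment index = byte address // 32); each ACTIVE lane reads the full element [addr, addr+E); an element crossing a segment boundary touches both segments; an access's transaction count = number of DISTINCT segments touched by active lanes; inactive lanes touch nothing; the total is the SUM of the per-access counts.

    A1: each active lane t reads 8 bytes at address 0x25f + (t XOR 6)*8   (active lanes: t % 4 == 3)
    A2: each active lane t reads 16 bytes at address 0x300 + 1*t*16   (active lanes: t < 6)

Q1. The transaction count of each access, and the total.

A1: 2 transactions
A2: 3 transactions

Answer: 2,3; total 5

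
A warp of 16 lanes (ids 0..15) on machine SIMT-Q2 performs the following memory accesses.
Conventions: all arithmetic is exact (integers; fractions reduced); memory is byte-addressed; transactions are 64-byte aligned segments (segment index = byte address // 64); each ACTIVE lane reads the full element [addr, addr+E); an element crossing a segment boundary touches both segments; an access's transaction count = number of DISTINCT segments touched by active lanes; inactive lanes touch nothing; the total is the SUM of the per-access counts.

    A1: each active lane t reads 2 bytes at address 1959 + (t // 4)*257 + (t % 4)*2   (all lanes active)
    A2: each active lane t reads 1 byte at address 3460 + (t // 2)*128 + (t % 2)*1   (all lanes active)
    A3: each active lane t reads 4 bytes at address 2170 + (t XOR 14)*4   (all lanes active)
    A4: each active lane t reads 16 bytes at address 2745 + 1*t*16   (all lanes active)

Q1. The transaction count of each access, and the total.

A1: 4 transactions
A2: 8 transactions
A3: 2 transactions
A4: 5 transactions

Answer: 4,8,2,5; total 19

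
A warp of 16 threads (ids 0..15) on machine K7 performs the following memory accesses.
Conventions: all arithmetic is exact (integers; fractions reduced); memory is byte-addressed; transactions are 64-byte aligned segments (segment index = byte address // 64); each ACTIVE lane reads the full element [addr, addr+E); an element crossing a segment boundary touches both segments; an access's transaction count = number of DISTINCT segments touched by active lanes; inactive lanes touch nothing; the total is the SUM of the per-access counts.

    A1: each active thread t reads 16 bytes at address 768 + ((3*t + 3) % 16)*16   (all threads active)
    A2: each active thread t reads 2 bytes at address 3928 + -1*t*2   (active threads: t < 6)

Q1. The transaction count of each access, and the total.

A1: 4 transactions
A2: 1 transaction

Answer: 4,1; total 5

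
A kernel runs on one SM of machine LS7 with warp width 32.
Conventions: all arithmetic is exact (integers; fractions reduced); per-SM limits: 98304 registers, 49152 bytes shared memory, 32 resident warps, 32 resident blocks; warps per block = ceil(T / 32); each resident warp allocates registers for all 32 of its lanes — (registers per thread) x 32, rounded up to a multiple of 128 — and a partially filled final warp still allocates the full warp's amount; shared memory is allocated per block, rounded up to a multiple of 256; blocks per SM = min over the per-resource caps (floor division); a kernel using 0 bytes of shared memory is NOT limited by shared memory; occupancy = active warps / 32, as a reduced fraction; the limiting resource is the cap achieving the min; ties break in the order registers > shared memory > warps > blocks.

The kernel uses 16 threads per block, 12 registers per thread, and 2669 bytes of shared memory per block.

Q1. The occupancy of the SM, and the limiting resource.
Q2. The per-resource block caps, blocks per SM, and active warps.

Answer: occupancy 17/32, limited by shared memory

registers: 256 blocks
shared memory: 17 blocks
warps: 32 blocks
blocks: 32 blocks

Answer: 17 blocks, 17 active warps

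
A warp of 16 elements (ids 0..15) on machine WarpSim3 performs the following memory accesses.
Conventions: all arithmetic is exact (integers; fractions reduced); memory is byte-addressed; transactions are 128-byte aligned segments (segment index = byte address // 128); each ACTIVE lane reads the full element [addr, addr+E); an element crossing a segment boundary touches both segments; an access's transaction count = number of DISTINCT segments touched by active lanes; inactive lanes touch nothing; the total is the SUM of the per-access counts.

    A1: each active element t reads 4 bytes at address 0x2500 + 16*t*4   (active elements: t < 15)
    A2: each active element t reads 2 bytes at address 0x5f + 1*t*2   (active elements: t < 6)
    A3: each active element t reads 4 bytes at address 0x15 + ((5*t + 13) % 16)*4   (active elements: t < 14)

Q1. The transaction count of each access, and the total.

A1: 8 transactions
A2: 1 transaction
A3: 1 transaction

Answer: 8,1,1; total 10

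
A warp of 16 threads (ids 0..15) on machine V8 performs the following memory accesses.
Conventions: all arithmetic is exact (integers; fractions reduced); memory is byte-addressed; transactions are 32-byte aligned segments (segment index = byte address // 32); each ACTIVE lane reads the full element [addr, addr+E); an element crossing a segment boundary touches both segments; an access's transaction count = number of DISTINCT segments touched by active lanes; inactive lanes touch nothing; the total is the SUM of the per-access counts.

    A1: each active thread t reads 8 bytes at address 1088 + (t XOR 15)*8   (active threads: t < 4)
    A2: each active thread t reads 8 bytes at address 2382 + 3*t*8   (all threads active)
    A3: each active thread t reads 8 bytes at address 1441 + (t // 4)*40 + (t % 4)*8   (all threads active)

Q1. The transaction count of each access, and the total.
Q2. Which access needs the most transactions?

A1: 1 transaction
A2: 12 transactions
A3: 5 transactions

Answer: 1,12,5; total 18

Answer: A2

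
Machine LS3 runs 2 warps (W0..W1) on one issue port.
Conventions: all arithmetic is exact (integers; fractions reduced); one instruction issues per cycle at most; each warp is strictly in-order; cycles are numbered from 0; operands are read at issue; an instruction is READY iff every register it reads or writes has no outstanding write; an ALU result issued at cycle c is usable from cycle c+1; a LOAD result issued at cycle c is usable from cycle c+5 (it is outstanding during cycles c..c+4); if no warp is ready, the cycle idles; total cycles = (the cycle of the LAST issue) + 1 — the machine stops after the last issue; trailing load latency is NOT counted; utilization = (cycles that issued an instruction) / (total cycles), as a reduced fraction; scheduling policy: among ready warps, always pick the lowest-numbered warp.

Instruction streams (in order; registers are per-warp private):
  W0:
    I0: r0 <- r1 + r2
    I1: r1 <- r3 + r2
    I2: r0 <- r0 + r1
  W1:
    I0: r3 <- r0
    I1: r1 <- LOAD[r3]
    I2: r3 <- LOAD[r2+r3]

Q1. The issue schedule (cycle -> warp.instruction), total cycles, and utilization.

cycle 0: W0.I0
cycle 1: W0.I1
cycle 2: W0.I2
cycle 3: W1.I0
cycle 4: W1.I1
cycle 5: W1.I2

Answer: 6 cycles, utilization 1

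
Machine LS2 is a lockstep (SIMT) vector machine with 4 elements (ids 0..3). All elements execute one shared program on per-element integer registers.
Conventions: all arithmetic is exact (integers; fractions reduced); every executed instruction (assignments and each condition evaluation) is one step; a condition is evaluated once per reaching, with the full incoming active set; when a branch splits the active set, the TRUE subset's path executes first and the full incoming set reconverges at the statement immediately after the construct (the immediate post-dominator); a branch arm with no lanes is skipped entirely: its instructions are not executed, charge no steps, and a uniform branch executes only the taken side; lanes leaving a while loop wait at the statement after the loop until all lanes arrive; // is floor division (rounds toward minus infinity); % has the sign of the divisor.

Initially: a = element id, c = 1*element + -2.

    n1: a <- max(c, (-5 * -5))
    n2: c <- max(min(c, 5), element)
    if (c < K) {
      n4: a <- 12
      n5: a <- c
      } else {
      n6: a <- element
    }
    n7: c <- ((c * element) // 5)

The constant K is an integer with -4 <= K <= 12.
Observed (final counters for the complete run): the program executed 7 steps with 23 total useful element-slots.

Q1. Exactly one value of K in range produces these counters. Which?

Answer: K = 3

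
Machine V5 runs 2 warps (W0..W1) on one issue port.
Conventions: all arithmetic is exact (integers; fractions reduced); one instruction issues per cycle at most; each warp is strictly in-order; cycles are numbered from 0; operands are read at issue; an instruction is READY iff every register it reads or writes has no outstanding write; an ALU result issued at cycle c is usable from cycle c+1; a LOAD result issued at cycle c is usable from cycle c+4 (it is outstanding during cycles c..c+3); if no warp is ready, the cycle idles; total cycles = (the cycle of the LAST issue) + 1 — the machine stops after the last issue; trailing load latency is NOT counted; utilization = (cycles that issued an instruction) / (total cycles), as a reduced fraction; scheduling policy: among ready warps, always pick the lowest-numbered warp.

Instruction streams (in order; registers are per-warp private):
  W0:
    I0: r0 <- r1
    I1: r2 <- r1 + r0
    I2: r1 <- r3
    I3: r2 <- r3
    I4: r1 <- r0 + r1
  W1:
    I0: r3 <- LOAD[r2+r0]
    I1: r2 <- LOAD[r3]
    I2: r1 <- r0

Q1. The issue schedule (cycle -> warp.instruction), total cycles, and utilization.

cycle 0: W0.I0
cycle 1: W0.I1
cycle 2: W0.I2
cycle 3: W0.I3
cycle 4: W0.I4
cycle 5: W1.I0
cycle 6: idle
cycle 7: idle
cycle 8: idle
cycle 9: W1.I1
cycle 10: W1.I2

Answer: 11 cycles, utilization 8/11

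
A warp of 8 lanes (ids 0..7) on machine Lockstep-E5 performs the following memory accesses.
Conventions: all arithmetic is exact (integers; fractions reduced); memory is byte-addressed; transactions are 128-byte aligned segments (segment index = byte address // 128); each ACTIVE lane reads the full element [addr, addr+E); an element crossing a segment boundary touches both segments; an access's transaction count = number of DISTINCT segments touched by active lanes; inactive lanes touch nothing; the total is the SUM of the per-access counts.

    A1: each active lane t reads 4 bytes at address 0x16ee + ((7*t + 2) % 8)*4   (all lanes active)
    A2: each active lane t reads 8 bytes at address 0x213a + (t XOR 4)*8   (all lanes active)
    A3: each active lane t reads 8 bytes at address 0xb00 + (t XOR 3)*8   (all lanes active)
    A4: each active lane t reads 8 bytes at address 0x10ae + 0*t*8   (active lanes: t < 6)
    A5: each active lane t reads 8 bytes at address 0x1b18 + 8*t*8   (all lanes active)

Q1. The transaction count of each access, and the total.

A1: 2 transactions
A2: 1 transaction
A3: 1 transaction
A4: 1 transaction
A5: 4 transactions

Answer: 2,1,1,1,4; total 9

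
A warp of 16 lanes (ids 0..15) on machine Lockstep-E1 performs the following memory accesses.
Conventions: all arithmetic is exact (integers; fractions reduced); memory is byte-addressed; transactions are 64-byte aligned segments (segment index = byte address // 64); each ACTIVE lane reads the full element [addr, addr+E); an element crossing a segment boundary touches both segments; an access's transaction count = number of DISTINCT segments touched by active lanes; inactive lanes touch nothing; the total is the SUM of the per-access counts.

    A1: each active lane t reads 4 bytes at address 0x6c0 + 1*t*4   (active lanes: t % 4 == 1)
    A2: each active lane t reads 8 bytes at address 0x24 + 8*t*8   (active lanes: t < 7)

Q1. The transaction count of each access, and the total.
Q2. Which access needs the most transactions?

A1: 1 transaction
A2: 7 transactions

Answer: 1,7; total 8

Answer: A2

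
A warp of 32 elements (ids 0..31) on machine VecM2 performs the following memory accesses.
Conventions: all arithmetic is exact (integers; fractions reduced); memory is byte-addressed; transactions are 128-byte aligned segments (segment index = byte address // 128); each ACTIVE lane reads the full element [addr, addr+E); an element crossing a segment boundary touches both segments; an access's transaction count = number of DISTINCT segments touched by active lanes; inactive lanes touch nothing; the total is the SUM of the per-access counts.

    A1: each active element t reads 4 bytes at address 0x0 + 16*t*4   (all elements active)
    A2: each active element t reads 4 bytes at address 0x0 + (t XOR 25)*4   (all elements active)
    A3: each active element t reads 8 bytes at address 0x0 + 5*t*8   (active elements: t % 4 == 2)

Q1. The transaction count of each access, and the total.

A1: 16 transactions
A2: 1 transaction
A3: 8 transactions

Answer: 16,1,8; total 25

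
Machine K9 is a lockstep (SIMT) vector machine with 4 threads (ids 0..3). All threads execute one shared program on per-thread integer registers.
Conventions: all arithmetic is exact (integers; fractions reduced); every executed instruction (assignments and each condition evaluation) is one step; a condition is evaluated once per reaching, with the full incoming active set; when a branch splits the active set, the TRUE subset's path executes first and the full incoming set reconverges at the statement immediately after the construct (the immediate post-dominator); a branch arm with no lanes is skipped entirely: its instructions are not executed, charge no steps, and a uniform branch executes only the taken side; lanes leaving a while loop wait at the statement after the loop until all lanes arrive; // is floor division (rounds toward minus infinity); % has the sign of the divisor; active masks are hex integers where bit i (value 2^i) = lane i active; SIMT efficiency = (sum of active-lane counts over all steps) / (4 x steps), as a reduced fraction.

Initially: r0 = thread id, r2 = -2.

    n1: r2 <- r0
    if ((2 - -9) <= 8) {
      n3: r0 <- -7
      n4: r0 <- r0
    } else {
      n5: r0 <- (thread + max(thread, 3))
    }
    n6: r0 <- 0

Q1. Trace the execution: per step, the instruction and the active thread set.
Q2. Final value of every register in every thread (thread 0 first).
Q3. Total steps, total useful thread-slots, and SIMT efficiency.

step 0: r2 <- r0                     0xf
step 1: eval ((2 - -9) <= 8)         0xf
step 2: r0 <- (thread + max(thread, 3)) 0xf
step 3: r0 <- 0                      0xf

Answer: 4 steps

r0: 0,0,0,0
r2: 0,1,2,3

steps = 4; useful = 16; efficiency = 16/16 = 1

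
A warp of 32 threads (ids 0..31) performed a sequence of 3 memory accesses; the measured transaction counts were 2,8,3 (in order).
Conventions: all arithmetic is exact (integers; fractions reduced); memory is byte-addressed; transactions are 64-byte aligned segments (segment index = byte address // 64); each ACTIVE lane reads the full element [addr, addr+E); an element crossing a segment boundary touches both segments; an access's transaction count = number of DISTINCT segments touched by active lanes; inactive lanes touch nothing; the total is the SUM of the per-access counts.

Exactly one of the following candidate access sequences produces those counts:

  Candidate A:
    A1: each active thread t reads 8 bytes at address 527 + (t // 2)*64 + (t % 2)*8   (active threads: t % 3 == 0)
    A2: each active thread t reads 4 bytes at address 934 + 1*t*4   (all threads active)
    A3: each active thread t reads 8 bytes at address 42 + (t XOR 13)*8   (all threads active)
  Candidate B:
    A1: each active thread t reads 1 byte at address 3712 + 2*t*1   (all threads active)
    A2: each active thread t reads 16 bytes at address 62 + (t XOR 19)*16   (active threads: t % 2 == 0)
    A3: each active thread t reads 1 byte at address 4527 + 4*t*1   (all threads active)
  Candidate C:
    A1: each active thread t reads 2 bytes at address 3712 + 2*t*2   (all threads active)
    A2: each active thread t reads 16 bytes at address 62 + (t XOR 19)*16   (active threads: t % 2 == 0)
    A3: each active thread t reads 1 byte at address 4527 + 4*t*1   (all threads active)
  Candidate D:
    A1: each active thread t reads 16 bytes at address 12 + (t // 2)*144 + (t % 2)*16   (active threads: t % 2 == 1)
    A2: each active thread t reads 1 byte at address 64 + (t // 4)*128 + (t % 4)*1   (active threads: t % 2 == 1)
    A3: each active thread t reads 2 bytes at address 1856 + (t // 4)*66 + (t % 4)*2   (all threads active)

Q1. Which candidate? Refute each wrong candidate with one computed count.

A: A1 gives 11 transactions, not 2
B: A1 gives 1 transaction, not 2
D: A1 gives 20 transactions, not 2
C: all counts match (2,8,3)

Answer: C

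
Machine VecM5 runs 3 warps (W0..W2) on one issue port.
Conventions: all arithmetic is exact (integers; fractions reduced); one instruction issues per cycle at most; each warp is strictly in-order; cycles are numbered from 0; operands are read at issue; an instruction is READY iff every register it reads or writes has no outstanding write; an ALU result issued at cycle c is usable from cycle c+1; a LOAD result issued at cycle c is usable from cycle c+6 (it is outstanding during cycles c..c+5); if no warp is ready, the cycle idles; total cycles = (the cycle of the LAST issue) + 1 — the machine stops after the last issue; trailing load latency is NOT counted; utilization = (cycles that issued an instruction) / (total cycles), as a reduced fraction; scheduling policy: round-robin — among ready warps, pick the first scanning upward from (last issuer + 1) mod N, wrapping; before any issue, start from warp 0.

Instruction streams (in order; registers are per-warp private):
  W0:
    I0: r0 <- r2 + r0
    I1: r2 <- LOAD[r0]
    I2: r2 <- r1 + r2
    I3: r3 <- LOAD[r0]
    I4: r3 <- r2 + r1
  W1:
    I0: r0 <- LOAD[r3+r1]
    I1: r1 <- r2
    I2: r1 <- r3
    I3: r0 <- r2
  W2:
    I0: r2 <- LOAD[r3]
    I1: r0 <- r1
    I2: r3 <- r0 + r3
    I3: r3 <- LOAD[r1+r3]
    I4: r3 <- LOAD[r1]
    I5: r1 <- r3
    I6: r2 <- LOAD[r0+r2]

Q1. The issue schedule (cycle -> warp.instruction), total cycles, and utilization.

cycle 0: W0.I0
cycle 1: W1.I0
cycle 2: W2.I0
cycle 3: W0.I1
cycle 4: W1.I1
cycle 5: W2.I1
cycle 6: W1.I2
cycle 7: W2.I2
cycle 8: W1.I3
cycle 9: W2.I3
cycle 10: W0.I2
cycle 11: W0.I3
cycle 12: idle
cycle 13: idle
cycle 14: idle
cycle 15: W2.I4
cycle 16: idle
cycle 17: W0.I4
cycle 18: idle
cycle 19: idle
cycle 20: idle
cycle 21: W2.I5
cycle 22: W2.I6

Answer: 23 cycles, utilization 16/23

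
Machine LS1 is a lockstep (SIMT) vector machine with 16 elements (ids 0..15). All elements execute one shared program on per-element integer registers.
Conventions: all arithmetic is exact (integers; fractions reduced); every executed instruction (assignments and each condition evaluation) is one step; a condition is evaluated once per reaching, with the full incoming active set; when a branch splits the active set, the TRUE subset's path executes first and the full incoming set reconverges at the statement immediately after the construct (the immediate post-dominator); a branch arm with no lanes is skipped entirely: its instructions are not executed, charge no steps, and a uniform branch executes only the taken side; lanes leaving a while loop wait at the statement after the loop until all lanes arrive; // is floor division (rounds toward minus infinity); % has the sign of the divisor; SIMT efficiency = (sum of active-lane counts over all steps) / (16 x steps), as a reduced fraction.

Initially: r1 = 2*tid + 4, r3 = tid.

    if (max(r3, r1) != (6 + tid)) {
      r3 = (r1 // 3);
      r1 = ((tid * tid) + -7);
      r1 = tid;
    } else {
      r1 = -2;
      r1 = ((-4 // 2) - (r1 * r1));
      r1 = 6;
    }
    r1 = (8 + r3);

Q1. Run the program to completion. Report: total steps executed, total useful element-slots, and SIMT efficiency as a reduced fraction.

Answer: 8 steps, 80 useful, 5/8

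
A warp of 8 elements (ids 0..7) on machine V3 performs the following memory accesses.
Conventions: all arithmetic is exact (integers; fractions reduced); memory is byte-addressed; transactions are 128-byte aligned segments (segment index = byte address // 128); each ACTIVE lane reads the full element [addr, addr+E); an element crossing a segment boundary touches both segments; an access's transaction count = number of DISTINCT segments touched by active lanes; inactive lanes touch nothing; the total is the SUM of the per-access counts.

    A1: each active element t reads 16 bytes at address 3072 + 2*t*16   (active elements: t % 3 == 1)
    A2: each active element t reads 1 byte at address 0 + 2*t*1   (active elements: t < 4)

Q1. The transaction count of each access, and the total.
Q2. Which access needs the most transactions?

A1: 2 transactions
A2: 1 transaction

Answer: 2,1; total 3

Answer: A1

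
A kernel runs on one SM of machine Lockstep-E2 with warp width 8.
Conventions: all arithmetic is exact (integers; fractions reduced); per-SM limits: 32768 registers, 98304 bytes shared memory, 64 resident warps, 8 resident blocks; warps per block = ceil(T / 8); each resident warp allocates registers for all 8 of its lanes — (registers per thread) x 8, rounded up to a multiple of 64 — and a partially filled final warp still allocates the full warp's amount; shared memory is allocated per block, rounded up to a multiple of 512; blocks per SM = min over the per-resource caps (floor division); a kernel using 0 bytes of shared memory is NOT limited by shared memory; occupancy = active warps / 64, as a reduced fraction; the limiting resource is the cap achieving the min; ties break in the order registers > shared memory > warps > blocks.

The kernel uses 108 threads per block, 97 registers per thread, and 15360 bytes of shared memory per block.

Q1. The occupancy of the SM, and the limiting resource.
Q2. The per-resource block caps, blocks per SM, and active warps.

Answer: occupancy 7/16, limited by registers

registers: 2 blocks
shared memory: 6 blocks
warps: 4 blocks
blocks: 8 blocks

Answer: 2 blocks, 28 active warps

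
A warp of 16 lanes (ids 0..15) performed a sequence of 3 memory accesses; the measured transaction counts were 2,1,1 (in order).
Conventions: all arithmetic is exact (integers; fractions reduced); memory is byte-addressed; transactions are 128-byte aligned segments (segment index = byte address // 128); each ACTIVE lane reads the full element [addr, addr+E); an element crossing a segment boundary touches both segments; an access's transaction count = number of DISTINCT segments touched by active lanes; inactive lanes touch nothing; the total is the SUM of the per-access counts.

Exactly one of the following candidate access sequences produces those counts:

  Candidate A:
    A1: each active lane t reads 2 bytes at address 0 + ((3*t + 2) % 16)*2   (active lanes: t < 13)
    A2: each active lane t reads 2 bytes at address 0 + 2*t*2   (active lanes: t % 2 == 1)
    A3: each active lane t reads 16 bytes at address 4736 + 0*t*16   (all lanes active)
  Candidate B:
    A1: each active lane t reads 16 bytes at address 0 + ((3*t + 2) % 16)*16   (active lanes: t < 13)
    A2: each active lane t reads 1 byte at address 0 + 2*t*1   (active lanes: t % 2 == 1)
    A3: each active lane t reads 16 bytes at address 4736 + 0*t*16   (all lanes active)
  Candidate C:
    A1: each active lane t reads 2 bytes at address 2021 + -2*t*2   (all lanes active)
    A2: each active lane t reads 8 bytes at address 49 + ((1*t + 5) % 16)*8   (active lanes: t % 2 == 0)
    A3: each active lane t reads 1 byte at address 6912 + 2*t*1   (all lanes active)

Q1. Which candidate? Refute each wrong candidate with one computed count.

A: A1 gives 1 transaction, not 2
C: A1 gives 1 transaction, not 2
B: all counts match (2,1,1)

Answer: B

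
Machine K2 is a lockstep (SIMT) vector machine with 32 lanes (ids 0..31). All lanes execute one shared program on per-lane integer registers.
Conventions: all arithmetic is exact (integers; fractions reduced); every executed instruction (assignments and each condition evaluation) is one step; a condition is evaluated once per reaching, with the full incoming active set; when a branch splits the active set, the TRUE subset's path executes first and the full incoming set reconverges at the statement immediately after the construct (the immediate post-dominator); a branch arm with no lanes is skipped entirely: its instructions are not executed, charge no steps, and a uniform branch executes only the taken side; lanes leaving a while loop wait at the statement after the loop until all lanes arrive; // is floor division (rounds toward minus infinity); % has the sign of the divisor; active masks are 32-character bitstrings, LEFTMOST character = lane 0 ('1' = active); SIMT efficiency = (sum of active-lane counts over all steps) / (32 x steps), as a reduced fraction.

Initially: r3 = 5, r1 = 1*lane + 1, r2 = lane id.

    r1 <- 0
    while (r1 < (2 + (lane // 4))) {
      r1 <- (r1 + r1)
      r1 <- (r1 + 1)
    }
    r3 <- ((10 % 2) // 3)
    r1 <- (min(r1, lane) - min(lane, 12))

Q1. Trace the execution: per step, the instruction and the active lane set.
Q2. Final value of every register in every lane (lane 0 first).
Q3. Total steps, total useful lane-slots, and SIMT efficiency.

step 0: r1 <- 0                      11111111111111111111111111111111
step 1: eval (r1 < (2 + (lane // 4))) 11111111111111111111111111111111
step 2: r1 <- (r1 + r1)              11111111111111111111111111111111
step 3: r1 <- (r1 + 1)               11111111111111111111111111111111
step 4: eval (r1 < (2 + (lane // 4))) 11111111111111111111111111111111
step 5: r1 <- (r1 + r1)              11111111111111111111111111111111
step 6: r1 <- (r1 + 1)               11111111111111111111111111111111
step 7: eval (r1 < (2 + (lane // 4))) 11111111111111111111111111111111
step 8: r1 <- (r1 + r1)              00000000111111111111111111111111
step 9: r1 <- (r1 + 1)               00000000111111111111111111111111
step 10: eval (r1 < (2 + (lane // 4))) 00000000111111111111111111111111
step 11: r1 <- (r1 + r1)              00000000000000000000000011111111
step 12: r1 <- (r1 + 1)               00000000000000000000000011111111
step 13: eval (r1 < (2 + (lane // 4))) 00000000000000000000000011111111
step 14: r3 <- ((10 % 2) // 3)        11111111111111111111111111111111
step 15: r1 <- (min(r1, lane) - min(lane, 12)) 11111111111111111111111111111111

Answer: 16 steps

r3: 0,0,0,0,0,0,0,0,0,0,0,0,0,0,0,0,0,0,0,0,0,0,0,0,0,0,0,0,0,0,0,0
r1: 0,0,0,0,-1,-2,-3,-4,-1,-2,-3,-4,-5,-5,-5,-5,-5,-5,-5,-5,-5,-5,-5,-5,3,3,3,3,3,3,3,3
r2: 0,1,2,3,4,5,6,7,8,9,10,11,12,13,14,15,16,17,18,19,20,21,22,23,24,25,26,27,28,29,30,31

steps = 16; useful = 416; efficiency = 416/512 = 13/16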